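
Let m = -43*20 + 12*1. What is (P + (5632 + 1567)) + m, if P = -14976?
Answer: -8625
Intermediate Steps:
m = -848 (m = -860 + 12 = -848)
(P + (5632 + 1567)) + m = (-14976 + (5632 + 1567)) - 848 = (-14976 + 7199) - 848 = -7777 - 848 = -8625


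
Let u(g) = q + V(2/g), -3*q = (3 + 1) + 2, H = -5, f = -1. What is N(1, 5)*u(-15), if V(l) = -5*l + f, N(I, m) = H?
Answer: 35/3 ≈ 11.667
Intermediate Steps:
N(I, m) = -5
V(l) = -1 - 5*l (V(l) = -5*l - 1 = -1 - 5*l)
q = -2 (q = -((3 + 1) + 2)/3 = -(4 + 2)/3 = -⅓*6 = -2)
u(g) = -3 - 10/g (u(g) = -2 + (-1 - 10/g) = -3 - 10/g)
N(1, 5)*u(-15) = -5*(-3 - 10/(-15)) = -5*(-3 - 10*(-1/15)) = -5*(-3 + ⅔) = -5*(-7/3) = 35/3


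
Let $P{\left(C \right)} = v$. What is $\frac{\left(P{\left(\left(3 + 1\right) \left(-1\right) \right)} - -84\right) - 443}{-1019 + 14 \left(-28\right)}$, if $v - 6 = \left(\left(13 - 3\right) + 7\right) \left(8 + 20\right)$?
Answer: $- \frac{123}{1411} \approx -0.087172$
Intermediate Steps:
$v = 482$ ($v = 6 + \left(\left(13 - 3\right) + 7\right) \left(8 + 20\right) = 6 + \left(\left(13 - 3\right) + 7\right) 28 = 6 + \left(10 + 7\right) 28 = 6 + 17 \cdot 28 = 6 + 476 = 482$)
$P{\left(C \right)} = 482$
$\frac{\left(P{\left(\left(3 + 1\right) \left(-1\right) \right)} - -84\right) - 443}{-1019 + 14 \left(-28\right)} = \frac{\left(482 - -84\right) - 443}{-1019 + 14 \left(-28\right)} = \frac{\left(482 + 84\right) - 443}{-1019 - 392} = \frac{566 - 443}{-1411} = 123 \left(- \frac{1}{1411}\right) = - \frac{123}{1411}$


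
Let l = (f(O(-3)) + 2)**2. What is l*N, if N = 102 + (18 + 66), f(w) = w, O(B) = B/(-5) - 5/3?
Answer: 12152/75 ≈ 162.03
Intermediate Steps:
O(B) = -5/3 - B/5 (O(B) = B*(-1/5) - 5*1/3 = -B/5 - 5/3 = -5/3 - B/5)
l = 196/225 (l = ((-5/3 - 1/5*(-3)) + 2)**2 = ((-5/3 + 3/5) + 2)**2 = (-16/15 + 2)**2 = (14/15)**2 = 196/225 ≈ 0.87111)
N = 186 (N = 102 + 84 = 186)
l*N = (196/225)*186 = 12152/75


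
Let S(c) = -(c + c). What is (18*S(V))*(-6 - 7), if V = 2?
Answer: 936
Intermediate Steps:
S(c) = -2*c
(18*S(V))*(-6 - 7) = (18*(-2*2))*(-6 - 7) = (18*(-4))*(-13) = -72*(-13) = 936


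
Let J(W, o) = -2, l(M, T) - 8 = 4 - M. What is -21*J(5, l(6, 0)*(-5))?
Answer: 42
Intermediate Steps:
l(M, T) = 12 - M (l(M, T) = 8 + (4 - M) = 12 - M)
-21*J(5, l(6, 0)*(-5)) = -21*(-2) = 42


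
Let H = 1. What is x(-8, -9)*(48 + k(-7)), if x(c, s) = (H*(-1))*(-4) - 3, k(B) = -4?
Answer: 44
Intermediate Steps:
x(c, s) = 1 (x(c, s) = (1*(-1))*(-4) - 3 = -1*(-4) - 3 = 4 - 3 = 1)
x(-8, -9)*(48 + k(-7)) = 1*(48 - 4) = 1*44 = 44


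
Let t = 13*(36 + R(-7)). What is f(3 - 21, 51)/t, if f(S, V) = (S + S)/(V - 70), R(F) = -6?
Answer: 6/1235 ≈ 0.0048583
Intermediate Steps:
f(S, V) = 2*S/(-70 + V) (f(S, V) = (2*S)/(-70 + V) = 2*S/(-70 + V))
t = 390 (t = 13*(36 - 6) = 13*30 = 390)
f(3 - 21, 51)/t = (2*(3 - 21)/(-70 + 51))/390 = (2*(-18)/(-19))*(1/390) = (2*(-18)*(-1/19))*(1/390) = (36/19)*(1/390) = 6/1235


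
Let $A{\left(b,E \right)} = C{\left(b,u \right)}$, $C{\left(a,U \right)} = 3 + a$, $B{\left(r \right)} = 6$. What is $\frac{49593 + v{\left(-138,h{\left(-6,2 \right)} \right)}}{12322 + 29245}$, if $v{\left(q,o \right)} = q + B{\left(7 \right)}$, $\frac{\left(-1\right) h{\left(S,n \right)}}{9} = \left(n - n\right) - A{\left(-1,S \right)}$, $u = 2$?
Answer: $\frac{49461}{41567} \approx 1.1899$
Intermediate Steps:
$A{\left(b,E \right)} = 3 + b$
$h{\left(S,n \right)} = 18$ ($h{\left(S,n \right)} = - 9 \left(\left(n - n\right) - \left(3 - 1\right)\right) = - 9 \left(0 - 2\right) = \left(-9\right) \left(-2\right) = 18$)
$v{\left(q,o \right)} = 6 + q$ ($v{\left(q,o \right)} = q + 6 = 6 + q$)
$\frac{49593 + v{\left(-138,h{\left(-6,2 \right)} \right)}}{12322 + 29245} = \frac{49593 + \left(6 - 138\right)}{12322 + 29245} = \frac{49593 - 132}{41567} = 49461 \cdot \frac{1}{41567} = \frac{49461}{41567}$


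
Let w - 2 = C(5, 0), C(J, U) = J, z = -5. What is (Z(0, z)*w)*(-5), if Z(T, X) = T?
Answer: 0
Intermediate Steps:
w = 7 (w = 2 + 5 = 7)
(Z(0, z)*w)*(-5) = (0*7)*(-5) = 0*(-5) = 0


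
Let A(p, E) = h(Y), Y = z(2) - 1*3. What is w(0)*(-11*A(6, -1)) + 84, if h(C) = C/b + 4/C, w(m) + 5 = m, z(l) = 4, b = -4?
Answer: 1161/4 ≈ 290.25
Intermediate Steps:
w(m) = -5 + m
Y = 1 (Y = 4 - 1*3 = 4 - 3 = 1)
h(C) = 4/C - C/4 (h(C) = C/(-4) + 4/C = C*(-1/4) + 4/C = -C/4 + 4/C = 4/C - C/4)
A(p, E) = 15/4 (A(p, E) = 4/1 - 1/4*1 = 4*1 - 1/4 = 4 - 1/4 = 15/4)
w(0)*(-11*A(6, -1)) + 84 = (-5 + 0)*(-11*15/4) + 84 = -5*(-165/4) + 84 = 825/4 + 84 = 1161/4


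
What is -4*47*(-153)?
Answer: 28764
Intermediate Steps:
-4*47*(-153) = -188*(-153) = 28764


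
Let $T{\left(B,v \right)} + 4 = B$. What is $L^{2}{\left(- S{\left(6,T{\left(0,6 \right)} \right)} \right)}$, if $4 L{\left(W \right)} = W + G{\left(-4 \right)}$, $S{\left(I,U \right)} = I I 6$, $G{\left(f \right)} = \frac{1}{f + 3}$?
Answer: $\frac{47089}{16} \approx 2943.1$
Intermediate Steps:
$T{\left(B,v \right)} = -4 + B$
$G{\left(f \right)} = \frac{1}{3 + f}$
$S{\left(I,U \right)} = 6 I^{2}$ ($S{\left(I,U \right)} = I^{2} \cdot 6 = 6 I^{2}$)
$L{\left(W \right)} = - \frac{1}{4} + \frac{W}{4}$ ($L{\left(W \right)} = \frac{W + \frac{1}{3 - 4}}{4} = \frac{W + \frac{1}{-1}}{4} = \frac{W - 1}{4} = \frac{-1 + W}{4} = - \frac{1}{4} + \frac{W}{4}$)
$L^{2}{\left(- S{\left(6,T{\left(0,6 \right)} \right)} \right)} = \left(- \frac{1}{4} + \frac{\left(-1\right) 6 \cdot 6^{2}}{4}\right)^{2} = \left(- \frac{1}{4} + \frac{\left(-1\right) 6 \cdot 36}{4}\right)^{2} = \left(- \frac{1}{4} + \frac{\left(-1\right) 216}{4}\right)^{2} = \left(- \frac{1}{4} + \frac{1}{4} \left(-216\right)\right)^{2} = \left(- \frac{1}{4} - 54\right)^{2} = \left(- \frac{217}{4}\right)^{2} = \frac{47089}{16}$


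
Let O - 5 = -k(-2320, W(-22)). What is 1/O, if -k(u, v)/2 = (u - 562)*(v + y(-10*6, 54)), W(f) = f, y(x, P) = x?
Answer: 1/472653 ≈ 2.1157e-6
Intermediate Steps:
k(u, v) = -2*(-562 + u)*(-60 + v) (k(u, v) = -2*(u - 562)*(v - 10*6) = -2*(-562 + u)*(v - 60) = -2*(-562 + u)*(-60 + v))
O = 472653 (O = 5 - (-67440 + 120*(-2320) + 1124*(-22) - 2*(-2320)*(-22)) = 5 - (-67440 - 278400 - 24728 - 102080) = 5 - 1*(-472648) = 5 + 472648 = 472653)
1/O = 1/472653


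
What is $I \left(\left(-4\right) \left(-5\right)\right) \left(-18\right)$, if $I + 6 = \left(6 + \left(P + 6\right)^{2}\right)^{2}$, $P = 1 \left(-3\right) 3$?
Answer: $-78840$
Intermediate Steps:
$P = -9$ ($P = \left(-3\right) 3 = -9$)
$I = 219$ ($I = -6 + \left(6 + \left(-9 + 6\right)^{2}\right)^{2} = -6 + \left(6 + \left(-3\right)^{2}\right)^{2} = -6 + \left(6 + 9\right)^{2} = -6 + 15^{2} = -6 + 225 = 219$)
$I \left(\left(-4\right) \left(-5\right)\right) \left(-18\right) = 219 \left(\left(-4\right) \left(-5\right)\right) \left(-18\right) = 219 \cdot 20 \left(-18\right) = 4380 \left(-18\right) = -78840$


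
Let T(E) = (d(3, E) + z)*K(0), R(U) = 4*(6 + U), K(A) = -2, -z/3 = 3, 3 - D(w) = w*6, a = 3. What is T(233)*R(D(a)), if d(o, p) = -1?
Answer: -720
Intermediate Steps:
D(w) = 3 - 6*w (D(w) = 3 - w*6 = 3 - 6*w)
z = -9 (z = -3*3 = -9)
R(U) = 24 + 4*U
T(E) = 20 (T(E) = (-1 - 9)*(-2) = -10*(-2) = 20)
T(233)*R(D(a)) = 20*(24 + 4*(3 - 6*3)) = 20*(24 + 4*(3 - 18)) = 20*(24 + 4*(-15)) = 20*(24 - 60) = 20*(-36) = -720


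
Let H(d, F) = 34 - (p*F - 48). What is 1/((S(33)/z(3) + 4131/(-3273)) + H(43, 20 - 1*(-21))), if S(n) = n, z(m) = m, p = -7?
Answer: 1091/413203 ≈ 0.0026403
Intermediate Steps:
H(d, F) = 82 + 7*F (H(d, F) = 34 - (-7*F - 48) = 34 - (-48 - 7*F) = 34 + (48 + 7*F) = 82 + 7*F)
1/((S(33)/z(3) + 4131/(-3273)) + H(43, 20 - 1*(-21))) = 1/((33/3 + 4131/(-3273)) + (82 + 7*(20 - 1*(-21)))) = 1/((33*(⅓) + 4131*(-1/3273)) + (82 + 7*(20 + 21))) = 1/((11 - 1377/1091) + (82 + 7*41)) = 1/(10624/1091 + (82 + 287)) = 1/(10624/1091 + 369) = 1/(413203/1091) = 1091/413203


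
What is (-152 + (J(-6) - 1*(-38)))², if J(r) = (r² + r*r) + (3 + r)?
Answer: 2025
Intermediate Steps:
J(r) = 3 + r + 2*r² (J(r) = (r² + r²) + (3 + r) = 2*r² + (3 + r) = 3 + r + 2*r²)
(-152 + (J(-6) - 1*(-38)))² = (-152 + ((3 - 6 + 2*(-6)²) - 1*(-38)))² = (-152 + ((3 - 6 + 2*36) + 38))² = (-152 + ((3 - 6 + 72) + 38))² = (-152 + (69 + 38))² = (-152 + 107)² = (-45)² = 2025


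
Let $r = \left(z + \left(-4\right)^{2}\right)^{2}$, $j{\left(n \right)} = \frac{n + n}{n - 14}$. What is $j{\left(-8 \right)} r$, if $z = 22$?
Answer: $\frac{11552}{11} \approx 1050.2$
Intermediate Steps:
$j{\left(n \right)} = \frac{2 n}{-14 + n}$
$r = 1444$ ($r = \left(22 + \left(-4\right)^{2}\right)^{2} = \left(22 + 16\right)^{2} = 38^{2} = 1444$)
$j{\left(-8 \right)} r = 2 \left(-8\right) \frac{1}{-14 - 8} \cdot 1444 = 2 \left(-8\right) \frac{1}{-22} \cdot 1444 = 2 \left(-8\right) \left(- \frac{1}{22}\right) 1444 = \frac{8}{11} \cdot 1444 = \frac{11552}{11}$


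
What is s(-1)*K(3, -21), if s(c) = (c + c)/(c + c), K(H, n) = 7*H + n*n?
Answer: 462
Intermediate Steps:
K(H, n) = n**2 + 7*H (K(H, n) = 7*H + n**2 = n**2 + 7*H)
s(c) = 1 (s(c) = (2*c)/((2*c)) = (2*c)*(1/(2*c)) = 1)
s(-1)*K(3, -21) = 1*((-21)**2 + 7*3) = 1*(441 + 21) = 1*462 = 462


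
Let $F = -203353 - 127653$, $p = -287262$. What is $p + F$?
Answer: $-618268$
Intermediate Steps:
$F = -331006$
$p + F = -287262 - 331006 = -618268$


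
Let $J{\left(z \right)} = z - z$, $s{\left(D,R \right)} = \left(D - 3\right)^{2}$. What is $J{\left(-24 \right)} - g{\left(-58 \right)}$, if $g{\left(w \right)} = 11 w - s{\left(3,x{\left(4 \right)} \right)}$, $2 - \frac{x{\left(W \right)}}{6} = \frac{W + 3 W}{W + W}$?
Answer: $638$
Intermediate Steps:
$x{\left(W \right)} = 0$ ($x{\left(W \right)} = 12 - 6 \frac{W + 3 W}{W + W} = 12 - 6 \frac{4 W}{2 W} = 12 - 6 \cdot 4 W \frac{1}{2 W} = 12 - 12 = 0$)
$s{\left(D,R \right)} = \left(-3 + D\right)^{2}$
$J{\left(z \right)} = 0$
$g{\left(w \right)} = 11 w$ ($g{\left(w \right)} = 11 w - \left(-3 + 3\right)^{2} = 11 w - 0^{2} = 11 w - 0 = 11 w + 0 = 11 w$)
$J{\left(-24 \right)} - g{\left(-58 \right)} = 0 - 11 \left(-58\right) = 0 - -638 = 0 + 638 = 638$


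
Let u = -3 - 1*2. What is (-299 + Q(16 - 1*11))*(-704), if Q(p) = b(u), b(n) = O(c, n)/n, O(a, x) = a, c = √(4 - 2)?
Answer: 210496 + 704*√2/5 ≈ 2.1070e+5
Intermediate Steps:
c = √2 ≈ 1.4142
u = -5 (u = -3 - 2 = -5)
b(n) = √2/n
Q(p) = -√2/5 (Q(p) = √2/(-5) = √2*(-⅕) = -√2/5)
(-299 + Q(16 - 1*11))*(-704) = (-299 - √2/5)*(-704) = 210496 + 704*√2/5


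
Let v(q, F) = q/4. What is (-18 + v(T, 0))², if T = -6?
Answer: 1521/4 ≈ 380.25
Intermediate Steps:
v(q, F) = q/4 (v(q, F) = q*(¼) = q/4)
(-18 + v(T, 0))² = (-18 + (¼)*(-6))² = (-18 - 3/2)² = (-39/2)² = 1521/4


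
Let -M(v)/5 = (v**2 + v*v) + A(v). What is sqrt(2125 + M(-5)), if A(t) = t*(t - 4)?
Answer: 5*sqrt(66) ≈ 40.620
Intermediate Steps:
A(t) = t*(-4 + t)
M(v) = -10*v**2 - 5*v*(-4 + v) (M(v) = -5*((v**2 + v*v) + v*(-4 + v)) = -5*((v**2 + v**2) + v*(-4 + v)) = -5*(2*v**2 + v*(-4 + v)) = -10*v**2 - 5*v*(-4 + v))
sqrt(2125 + M(-5)) = sqrt(2125 + 5*(-5)*(4 - 3*(-5))) = sqrt(2125 + 5*(-5)*(4 + 15)) = sqrt(2125 + 5*(-5)*19) = sqrt(2125 - 475) = sqrt(1650) = 5*sqrt(66)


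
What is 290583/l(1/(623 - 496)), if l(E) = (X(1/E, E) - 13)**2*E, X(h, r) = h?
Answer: 4100449/1444 ≈ 2839.6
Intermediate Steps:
l(E) = E*(-13 + 1/E)**2 (l(E) = (1/E - 13)**2*E = (-13 + 1/E)**2*E = E*(-13 + 1/E)**2)
290583/l(1/(623 - 496)) = 290583/(((-1 + 13/(623 - 496))**2/(1/(623 - 496)))) = 290583/(((-1 + 13/127)**2/(1/127))) = 290583/(((-1 + 13*(1/127))**2/(1/127))) = 290583/((127*(-1 + 13/127)**2)) = 290583/((127*(-114/127)**2)) = 290583/((127*(12996/16129))) = 290583/(12996/127) = 290583*(127/12996) = 4100449/1444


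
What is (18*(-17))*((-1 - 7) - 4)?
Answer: 3672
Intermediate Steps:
(18*(-17))*((-1 - 7) - 4) = -306*(-8 - 4) = -306*(-12) = 3672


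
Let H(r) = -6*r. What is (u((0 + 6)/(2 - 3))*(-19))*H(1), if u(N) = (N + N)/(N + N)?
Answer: 114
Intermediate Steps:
u(N) = 1 (u(N) = (2*N)/((2*N)) = (2*N)*(1/(2*N)) = 1)
(u((0 + 6)/(2 - 3))*(-19))*H(1) = (1*(-19))*(-6*1) = -19*(-6) = 114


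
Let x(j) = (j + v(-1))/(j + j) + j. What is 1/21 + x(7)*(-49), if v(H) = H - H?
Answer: -15433/42 ≈ -367.45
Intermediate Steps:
v(H) = 0
x(j) = ½ + j (x(j) = (j + 0)/(j + j) + j = j/((2*j)) + j = j*(1/(2*j)) + j = ½ + j)
1/21 + x(7)*(-49) = 1/21 + (½ + 7)*(-49) = 1/21 + (15/2)*(-49) = 1/21 - 735/2 = -15433/42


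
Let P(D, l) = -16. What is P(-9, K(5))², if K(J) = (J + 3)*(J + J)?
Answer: 256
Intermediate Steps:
K(J) = 2*J*(3 + J) (K(J) = (3 + J)*(2*J) = 2*J*(3 + J))
P(-9, K(5))² = (-16)² = 256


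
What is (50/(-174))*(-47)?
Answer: 1175/87 ≈ 13.506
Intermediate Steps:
(50/(-174))*(-47) = (50*(-1/174))*(-47) = -25/87*(-47) = 1175/87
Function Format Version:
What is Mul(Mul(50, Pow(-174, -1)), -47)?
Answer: Rational(1175, 87) ≈ 13.506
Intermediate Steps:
Mul(Mul(50, Pow(-174, -1)), -47) = Mul(Mul(50, Rational(-1, 174)), -47) = Mul(Rational(-25, 87), -47) = Rational(1175, 87)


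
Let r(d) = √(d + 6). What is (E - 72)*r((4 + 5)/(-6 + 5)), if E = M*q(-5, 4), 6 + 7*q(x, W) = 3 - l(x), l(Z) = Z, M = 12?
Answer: -480*I*√3/7 ≈ -118.77*I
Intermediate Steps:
q(x, W) = -3/7 - x/7 (q(x, W) = -6/7 + (3 - x)/7 = -6/7 + (3/7 - x/7) = -3/7 - x/7)
r(d) = √(6 + d)
E = 24/7 (E = 12*(-3/7 - ⅐*(-5)) = 12*(-3/7 + 5/7) = 12*(2/7) = 24/7 ≈ 3.4286)
(E - 72)*r((4 + 5)/(-6 + 5)) = (24/7 - 72)*√(6 + (4 + 5)/(-6 + 5)) = -480*√(6 + 9/(-1))/7 = -480*√(6 + 9*(-1))/7 = -480*√(6 - 9)/7 = -480*I*√3/7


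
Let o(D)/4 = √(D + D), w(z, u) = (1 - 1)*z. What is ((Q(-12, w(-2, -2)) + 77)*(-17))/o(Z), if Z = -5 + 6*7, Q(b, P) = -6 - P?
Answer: -1207*√74/296 ≈ -35.078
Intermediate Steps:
w(z, u) = 0 (w(z, u) = 0*z = 0)
Z = 37 (Z = -5 + 42 = 37)
o(D) = 4*√2*√D (o(D) = 4*√(D + D) = 4*√(2*D) = 4*(√2*√D) = 4*√2*√D)
((Q(-12, w(-2, -2)) + 77)*(-17))/o(Z) = (((-6 - 1*0) + 77)*(-17))/((4*√2*√37)) = (((-6 + 0) + 77)*(-17))/((4*√74)) = ((-6 + 77)*(-17))*(√74/296) = (71*(-17))*(√74/296) = -1207*√74/296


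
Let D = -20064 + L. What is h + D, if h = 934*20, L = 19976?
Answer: 18592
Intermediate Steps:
D = -88 (D = -20064 + 19976 = -88)
h = 18680
h + D = 18680 - 88 = 18592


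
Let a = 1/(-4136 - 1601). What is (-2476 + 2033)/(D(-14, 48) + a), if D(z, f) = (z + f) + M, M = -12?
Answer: -2541491/126213 ≈ -20.137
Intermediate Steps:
a = -1/5737 (a = 1/(-5737) = -1/5737 ≈ -0.00017431)
D(z, f) = -12 + f + z (D(z, f) = (z + f) - 12 = (f + z) - 12 = -12 + f + z)
(-2476 + 2033)/(D(-14, 48) + a) = (-2476 + 2033)/((-12 + 48 - 14) - 1/5737) = -443/(22 - 1/5737) = -443/126213/5737 = -443*5737/126213 = -2541491/126213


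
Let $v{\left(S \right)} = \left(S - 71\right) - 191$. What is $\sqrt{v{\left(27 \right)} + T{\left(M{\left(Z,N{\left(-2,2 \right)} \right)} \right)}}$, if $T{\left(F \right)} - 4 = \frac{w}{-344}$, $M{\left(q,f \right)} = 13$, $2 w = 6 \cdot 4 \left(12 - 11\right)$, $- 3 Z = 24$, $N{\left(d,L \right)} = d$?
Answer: $\frac{i \sqrt{1708734}}{86} \approx 15.2 i$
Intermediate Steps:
$Z = -8$ ($Z = \left(- \frac{1}{3}\right) 24 = -8$)
$w = 12$ ($w = \frac{6 \cdot 4 \left(12 - 11\right)}{2} = \frac{24 \cdot 1}{2} = \frac{1}{2} \cdot 24 = 12$)
$v{\left(S \right)} = -262 + S$ ($v{\left(S \right)} = \left(-71 + S\right) - 191 = -262 + S$)
$T{\left(F \right)} = \frac{341}{86}$ ($T{\left(F \right)} = 4 + \frac{12}{-344} = 4 + 12 \left(- \frac{1}{344}\right) = 4 - \frac{3}{86} = \frac{341}{86}$)
$\sqrt{v{\left(27 \right)} + T{\left(M{\left(Z,N{\left(-2,2 \right)} \right)} \right)}} = \sqrt{\left(-262 + 27\right) + \frac{341}{86}} = \sqrt{-235 + \frac{341}{86}} = \sqrt{- \frac{19869}{86}} = \frac{i \sqrt{1708734}}{86}$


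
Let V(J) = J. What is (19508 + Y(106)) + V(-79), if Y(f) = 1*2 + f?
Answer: 19537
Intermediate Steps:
Y(f) = 2 + f
(19508 + Y(106)) + V(-79) = (19508 + (2 + 106)) - 79 = (19508 + 108) - 79 = 19616 - 79 = 19537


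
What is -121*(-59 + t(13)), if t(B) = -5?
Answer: 7744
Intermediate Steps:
-121*(-59 + t(13)) = -121*(-59 - 5) = -121*(-64) = 7744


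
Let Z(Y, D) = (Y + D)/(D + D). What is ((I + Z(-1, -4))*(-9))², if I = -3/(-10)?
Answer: 110889/1600 ≈ 69.306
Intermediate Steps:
Z(Y, D) = (D + Y)/(2*D) (Z(Y, D) = (D + Y)/((2*D)) = (D + Y)*(1/(2*D)) = (D + Y)/(2*D))
I = 3/10 (I = -3*(-⅒) = 3/10 ≈ 0.30000)
((I + Z(-1, -4))*(-9))² = ((3/10 + (½)*(-4 - 1)/(-4))*(-9))² = ((3/10 + (½)*(-¼)*(-5))*(-9))² = ((3/10 + 5/8)*(-9))² = ((37/40)*(-9))² = (-333/40)² = 110889/1600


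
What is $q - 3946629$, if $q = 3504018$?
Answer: $-442611$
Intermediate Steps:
$q - 3946629 = 3504018 - 3946629 = -442611$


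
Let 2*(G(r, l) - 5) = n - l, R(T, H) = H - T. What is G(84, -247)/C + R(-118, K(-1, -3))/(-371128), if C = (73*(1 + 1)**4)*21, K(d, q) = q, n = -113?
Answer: 21649/8245496 ≈ 0.0026256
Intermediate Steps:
G(r, l) = -103/2 - l/2 (G(r, l) = 5 + (-113 - l)/2 = 5 + (-113/2 - l/2) = -103/2 - l/2)
C = 24528 (C = (73*2**4)*21 = (73*16)*21 = 1168*21 = 24528)
G(84, -247)/C + R(-118, K(-1, -3))/(-371128) = (-103/2 - 1/2*(-247))/24528 + (-3 - 1*(-118))/(-371128) = (-103/2 + 247/2)*(1/24528) + (-3 + 118)*(-1/371128) = 72*(1/24528) + 115*(-1/371128) = 3/1022 - 5/16136 = 21649/8245496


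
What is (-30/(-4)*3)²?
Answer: 2025/4 ≈ 506.25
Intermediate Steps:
(-30/(-4)*3)² = (-30*(-1)/4*3)² = (-5*(-3/2)*3)² = ((15/2)*3)² = (45/2)² = 2025/4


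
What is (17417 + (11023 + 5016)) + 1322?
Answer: 34778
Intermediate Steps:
(17417 + (11023 + 5016)) + 1322 = (17417 + 16039) + 1322 = 33456 + 1322 = 34778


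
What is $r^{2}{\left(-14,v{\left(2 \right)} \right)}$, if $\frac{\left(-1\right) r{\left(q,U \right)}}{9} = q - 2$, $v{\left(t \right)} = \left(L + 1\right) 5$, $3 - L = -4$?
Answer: $20736$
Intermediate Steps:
$L = 7$ ($L = 3 - -4 = 3 + 4 = 7$)
$v{\left(t \right)} = 40$ ($v{\left(t \right)} = \left(7 + 1\right) 5 = 8 \cdot 5 = 40$)
$r{\left(q,U \right)} = 18 - 9 q$ ($r{\left(q,U \right)} = - 9 \left(q - 2\right) = - 9 \left(-2 + q\right) = 18 - 9 q$)
$r^{2}{\left(-14,v{\left(2 \right)} \right)} = \left(18 - -126\right)^{2} = \left(18 + 126\right)^{2} = 144^{2} = 20736$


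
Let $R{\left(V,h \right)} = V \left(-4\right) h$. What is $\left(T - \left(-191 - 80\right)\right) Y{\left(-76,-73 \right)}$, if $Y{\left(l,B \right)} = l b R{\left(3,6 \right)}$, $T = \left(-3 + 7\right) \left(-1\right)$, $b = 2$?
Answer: $2922048$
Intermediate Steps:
$T = -4$ ($T = 4 \left(-1\right) = -4$)
$R{\left(V,h \right)} = - 4 V h$
$Y{\left(l,B \right)} = - 144 l$ ($Y{\left(l,B \right)} = l 2 \left(\left(-4\right) 3 \cdot 6\right) = 2 l \left(-72\right) = - 144 l$)
$\left(T - \left(-191 - 80\right)\right) Y{\left(-76,-73 \right)} = \left(-4 - \left(-191 - 80\right)\right) \left(\left(-144\right) \left(-76\right)\right) = \left(-4 - -271\right) 10944 = \left(-4 + 271\right) 10944 = 267 \cdot 10944 = 2922048$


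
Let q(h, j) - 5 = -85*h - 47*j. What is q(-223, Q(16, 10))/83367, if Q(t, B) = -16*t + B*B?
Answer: 8764/27789 ≈ 0.31538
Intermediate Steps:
Q(t, B) = B**2 - 16*t (Q(t, B) = -16*t + B**2 = B**2 - 16*t)
q(h, j) = 5 - 85*h - 47*j (q(h, j) = 5 + (-85*h - 47*j) = 5 - 85*h - 47*j)
q(-223, Q(16, 10))/83367 = (5 - 85*(-223) - 47*(10**2 - 16*16))/83367 = (5 + 18955 - 47*(100 - 256))*(1/83367) = (5 + 18955 - 47*(-156))*(1/83367) = (5 + 18955 + 7332)*(1/83367) = 26292*(1/83367) = 8764/27789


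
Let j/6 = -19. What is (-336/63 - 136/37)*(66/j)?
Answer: 11000/2109 ≈ 5.2157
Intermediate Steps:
j = -114 (j = 6*(-19) = -114)
(-336/63 - 136/37)*(66/j) = (-336/63 - 136/37)*(66/(-114)) = (-336*1/63 - 136*1/37)*(66*(-1/114)) = (-16/3 - 136/37)*(-11/19) = -1000/111*(-11/19) = 11000/2109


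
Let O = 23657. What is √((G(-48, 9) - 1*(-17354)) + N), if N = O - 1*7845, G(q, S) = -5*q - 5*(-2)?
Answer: 2*√8354 ≈ 182.80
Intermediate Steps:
G(q, S) = 10 - 5*q (G(q, S) = -5*q + 10 = 10 - 5*q)
N = 15812 (N = 23657 - 1*7845 = 23657 - 7845 = 15812)
√((G(-48, 9) - 1*(-17354)) + N) = √(((10 - 5*(-48)) - 1*(-17354)) + 15812) = √(((10 + 240) + 17354) + 15812) = √((250 + 17354) + 15812) = √(17604 + 15812) = √33416 = 2*√8354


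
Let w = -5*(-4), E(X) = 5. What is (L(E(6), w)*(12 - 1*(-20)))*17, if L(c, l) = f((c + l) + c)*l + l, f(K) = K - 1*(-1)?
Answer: 348160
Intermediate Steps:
f(K) = 1 + K (f(K) = K + 1 = 1 + K)
w = 20
L(c, l) = l + l*(1 + l + 2*c) (L(c, l) = (1 + ((c + l) + c))*l + l = (1 + (l + 2*c))*l + l = (1 + l + 2*c)*l + l = l*(1 + l + 2*c) + l = l + l*(1 + l + 2*c))
(L(E(6), w)*(12 - 1*(-20)))*17 = ((20*(2 + 20 + 2*5))*(12 - 1*(-20)))*17 = ((20*(2 + 20 + 10))*(12 + 20))*17 = ((20*32)*32)*17 = (640*32)*17 = 20480*17 = 348160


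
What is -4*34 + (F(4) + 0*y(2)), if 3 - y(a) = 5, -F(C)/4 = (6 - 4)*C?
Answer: -168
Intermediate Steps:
F(C) = -8*C (F(C) = -4*(6 - 4)*C = -8*C)
y(a) = -2 (y(a) = 3 - 1*5 = 3 - 5 = -2)
-4*34 + (F(4) + 0*y(2)) = -4*34 + (-8*4 + 0*(-2)) = -136 + (-32 + 0) = -136 - 32 = -168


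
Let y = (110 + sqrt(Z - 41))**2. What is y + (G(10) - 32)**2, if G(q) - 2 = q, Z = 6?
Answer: 12465 + 220*I*sqrt(35) ≈ 12465.0 + 1301.5*I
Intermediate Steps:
G(q) = 2 + q
y = (110 + I*sqrt(35))**2 (y = (110 + sqrt(6 - 41))**2 = (110 + sqrt(-35))**2 = (110 + I*sqrt(35))**2 ≈ 12065.0 + 1301.5*I)
y + (G(10) - 32)**2 = (110 + I*sqrt(35))**2 + ((2 + 10) - 32)**2 = (110 + I*sqrt(35))**2 + (12 - 32)**2 = (110 + I*sqrt(35))**2 + (-20)**2 = (110 + I*sqrt(35))**2 + 400 = 400 + (110 + I*sqrt(35))**2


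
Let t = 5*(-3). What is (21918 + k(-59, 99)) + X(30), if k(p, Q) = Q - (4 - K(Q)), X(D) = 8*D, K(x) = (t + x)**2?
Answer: 29309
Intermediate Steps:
t = -15
K(x) = (-15 + x)**2
k(p, Q) = -4 + Q + (-15 + Q)**2 (k(p, Q) = Q - (4 - (-15 + Q)**2) = Q + (-4 + (-15 + Q)**2) = -4 + Q + (-15 + Q)**2)
(21918 + k(-59, 99)) + X(30) = (21918 + (-4 + 99 + (-15 + 99)**2)) + 8*30 = (21918 + (-4 + 99 + 84**2)) + 240 = (21918 + (-4 + 99 + 7056)) + 240 = (21918 + 7151) + 240 = 29069 + 240 = 29309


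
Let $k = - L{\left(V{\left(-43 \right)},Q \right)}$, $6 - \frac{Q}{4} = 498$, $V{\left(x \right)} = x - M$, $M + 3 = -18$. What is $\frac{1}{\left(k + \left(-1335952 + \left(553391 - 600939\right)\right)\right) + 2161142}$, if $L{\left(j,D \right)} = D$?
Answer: $\frac{1}{779610} \approx 1.2827 \cdot 10^{-6}$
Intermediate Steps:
$M = -21$ ($M = -3 - 18 = -21$)
$V{\left(x \right)} = 21 + x$ ($V{\left(x \right)} = x - -21 = x + 21 = 21 + x$)
$Q = -1968$ ($Q = 24 - 1992 = -1968$)
$k = 1968$ ($k = \left(-1\right) \left(-1968\right) = 1968$)
$\frac{1}{\left(k + \left(-1335952 + \left(553391 - 600939\right)\right)\right) + 2161142} = \frac{1}{\left(1968 + \left(-1335952 + \left(553391 - 600939\right)\right)\right) + 2161142} = \frac{1}{\left(1968 - 1383500\right) + 2161142} = \frac{1}{-1381532 + 2161142} = \frac{1}{779610}$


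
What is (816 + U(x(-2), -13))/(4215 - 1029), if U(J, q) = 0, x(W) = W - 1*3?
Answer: 136/531 ≈ 0.25612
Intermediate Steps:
x(W) = -3 + W (x(W) = W - 3 = -3 + W)
(816 + U(x(-2), -13))/(4215 - 1029) = (816 + 0)/(4215 - 1029) = 816/3186 = 816*(1/3186) = 136/531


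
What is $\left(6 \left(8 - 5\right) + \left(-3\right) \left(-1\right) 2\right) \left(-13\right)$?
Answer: $-312$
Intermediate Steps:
$\left(6 \left(8 - 5\right) + \left(-3\right) \left(-1\right) 2\right) \left(-13\right) = \left(6 \cdot 3 + 3 \cdot 2\right) \left(-13\right) = \left(18 + 6\right) \left(-13\right) = 24 \left(-13\right) = -312$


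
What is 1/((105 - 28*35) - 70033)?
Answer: -1/70908 ≈ -1.4103e-5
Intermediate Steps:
1/((105 - 28*35) - 70033) = 1/((105 - 980) - 70033) = 1/(-875 - 70033) = 1/(-70908) = -1/70908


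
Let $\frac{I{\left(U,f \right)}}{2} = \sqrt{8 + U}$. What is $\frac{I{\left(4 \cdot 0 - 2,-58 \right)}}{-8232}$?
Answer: $- \frac{\sqrt{6}}{4116} \approx -0.00059511$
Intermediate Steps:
$I{\left(U,f \right)} = 2 \sqrt{8 + U}$
$\frac{I{\left(4 \cdot 0 - 2,-58 \right)}}{-8232} = \frac{2 \sqrt{8 + \left(4 \cdot 0 - 2\right)}}{-8232} = 2 \sqrt{8 + \left(0 - 2\right)} \left(- \frac{1}{8232}\right) = 2 \sqrt{8 - 2} \left(- \frac{1}{8232}\right) = 2 \sqrt{6} \left(- \frac{1}{8232}\right) = - \frac{\sqrt{6}}{4116}$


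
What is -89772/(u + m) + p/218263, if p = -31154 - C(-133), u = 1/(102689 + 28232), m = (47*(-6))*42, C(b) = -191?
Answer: 2517241667374107/338444789662949 ≈ 7.4377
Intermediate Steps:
m = -11844 (m = -282*42 = -11844)
u = 1/130921 ≈ 7.6382e-6
p = -30963 (p = -31154 - 1*(-191) = -31154 + 191 = -30963)
-89772/(u + m) + p/218263 = -89772/(1/130921 - 11844) - 30963/218263 = -89772/(-1550628323/130921) - 30963*1/218263 = -89772*(-130921/1550628323) - 30963/218263 = 11753040012/1550628323 - 30963/218263 = 2517241667374107/338444789662949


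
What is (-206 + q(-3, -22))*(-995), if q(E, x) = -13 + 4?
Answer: 213925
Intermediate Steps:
q(E, x) = -9
(-206 + q(-3, -22))*(-995) = (-206 - 9)*(-995) = -215*(-995) = 213925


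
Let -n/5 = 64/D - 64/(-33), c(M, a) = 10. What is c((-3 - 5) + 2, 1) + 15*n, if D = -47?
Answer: -17230/517 ≈ -33.327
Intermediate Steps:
n = -4480/1551 (n = -5*(64/(-47) - 64/(-33)) = -5*(64*(-1/47) - 64*(-1/33)) = -5*(-64/47 + 64/33) = -5*896/1551 = -4480/1551 ≈ -2.8885)
c((-3 - 5) + 2, 1) + 15*n = 10 + 15*(-4480/1551) = 10 - 22400/517 = -17230/517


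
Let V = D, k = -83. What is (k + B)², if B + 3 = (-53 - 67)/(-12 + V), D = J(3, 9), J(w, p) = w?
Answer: 47524/9 ≈ 5280.4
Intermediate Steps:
D = 3
V = 3
B = 31/3 (B = -3 + (-53 - 67)/(-12 + 3) = -3 - 120/(-9) = -3 - 120*(-⅑) = -3 + 40/3 = 31/3 ≈ 10.333)
(k + B)² = (-83 + 31/3)² = (-218/3)² = 47524/9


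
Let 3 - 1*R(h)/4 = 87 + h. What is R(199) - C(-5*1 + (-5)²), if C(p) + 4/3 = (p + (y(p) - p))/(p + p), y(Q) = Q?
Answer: -6787/6 ≈ -1131.2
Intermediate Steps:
R(h) = -336 - 4*h (R(h) = 12 - 4*(87 + h) = 12 + (-348 - 4*h) = -336 - 4*h)
C(p) = -⅚ (C(p) = -4/3 + (p + (p - p))/(p + p) = -4/3 + (p + 0)/((2*p)) = -4/3 + p*(1/(2*p)) = -4/3 + ½ = -⅚)
R(199) - C(-5*1 + (-5)²) = (-336 - 4*199) - 1*(-⅚) = (-336 - 796) + ⅚ = -1132 + ⅚ = -6787/6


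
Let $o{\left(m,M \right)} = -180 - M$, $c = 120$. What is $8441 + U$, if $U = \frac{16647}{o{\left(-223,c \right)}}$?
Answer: $\frac{838551}{100} \approx 8385.5$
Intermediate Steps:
$U = - \frac{5549}{100}$ ($U = \frac{16647}{-180 - 120} = \frac{16647}{-300} = 16647 \left(- \frac{1}{300}\right) = - \frac{5549}{100} \approx -55.49$)
$8441 + U = 8441 - \frac{5549}{100} = \frac{838551}{100}$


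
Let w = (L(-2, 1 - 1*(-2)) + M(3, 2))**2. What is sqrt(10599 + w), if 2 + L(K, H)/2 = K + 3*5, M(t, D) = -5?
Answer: 2*sqrt(2722) ≈ 104.35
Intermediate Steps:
L(K, H) = 26 + 2*K (L(K, H) = -4 + 2*(K + 3*5) = -4 + 2*(K + 15) = -4 + 2*(15 + K) = -4 + (30 + 2*K) = 26 + 2*K)
w = 289 (w = ((26 + 2*(-2)) - 5)**2 = ((26 - 4) - 5)**2 = (22 - 5)**2 = 17**2 = 289)
sqrt(10599 + w) = sqrt(10599 + 289) = sqrt(10888) = 2*sqrt(2722)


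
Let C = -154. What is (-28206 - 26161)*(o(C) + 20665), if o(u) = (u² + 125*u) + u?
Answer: -1357924559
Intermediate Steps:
o(u) = u² + 126*u
(-28206 - 26161)*(o(C) + 20665) = (-28206 - 26161)*(-154*(126 - 154) + 20665) = -54367*(-154*(-28) + 20665) = -54367*(4312 + 20665) = -54367*24977 = -1357924559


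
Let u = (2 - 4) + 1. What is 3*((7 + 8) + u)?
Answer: 42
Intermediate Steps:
u = -1 (u = -2 + 1 = -1)
3*((7 + 8) + u) = 3*((7 + 8) - 1) = 3*(15 - 1) = 3*14 = 42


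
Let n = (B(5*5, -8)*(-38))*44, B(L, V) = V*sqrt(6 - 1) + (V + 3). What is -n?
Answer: -8360 - 13376*sqrt(5) ≈ -38270.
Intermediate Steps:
B(L, V) = 3 + V + V*sqrt(5) (B(L, V) = V*sqrt(5) + (3 + V) = 3 + V + V*sqrt(5))
n = 8360 + 13376*sqrt(5) (n = ((3 - 8 - 8*sqrt(5))*(-38))*44 = ((-5 - 8*sqrt(5))*(-38))*44 = (190 + 304*sqrt(5))*44 = 8360 + 13376*sqrt(5) ≈ 38270.)
-n = -(8360 + 13376*sqrt(5)) = -8360 - 13376*sqrt(5)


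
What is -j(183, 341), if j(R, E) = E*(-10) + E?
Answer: 3069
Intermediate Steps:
j(R, E) = -9*E (j(R, E) = -10*E + E = -9*E)
-j(183, 341) = -(-9)*341 = -1*(-3069) = 3069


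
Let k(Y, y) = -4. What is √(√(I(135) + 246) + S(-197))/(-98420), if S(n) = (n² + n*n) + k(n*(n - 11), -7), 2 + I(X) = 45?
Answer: -√77631/98420 ≈ -0.0028310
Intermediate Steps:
I(X) = 43 (I(X) = -2 + 45 = 43)
S(n) = -4 + 2*n² (S(n) = (n² + n*n) - 4 = (n² + n²) - 4 = 2*n² - 4 = -4 + 2*n²)
√(√(I(135) + 246) + S(-197))/(-98420) = √(√(43 + 246) + (-4 + 2*(-197)²))/(-98420) = √(√289 + (-4 + 2*38809))*(-1/98420) = √(17 + (-4 + 77618))*(-1/98420) = √(17 + 77614)*(-1/98420) = √77631*(-1/98420) = -√77631/98420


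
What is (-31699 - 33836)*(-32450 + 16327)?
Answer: 1056620805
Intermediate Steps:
(-31699 - 33836)*(-32450 + 16327) = -65535*(-16123) = 1056620805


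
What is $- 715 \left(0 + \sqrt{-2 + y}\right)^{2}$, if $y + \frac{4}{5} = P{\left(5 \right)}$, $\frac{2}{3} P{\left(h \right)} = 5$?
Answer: $- \frac{6721}{2} \approx -3360.5$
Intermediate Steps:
$P{\left(h \right)} = \frac{15}{2}$ ($P{\left(h \right)} = \frac{3}{2} \cdot 5 = \frac{15}{2}$)
$y = \frac{67}{10}$ ($y = - \frac{4}{5} + \frac{15}{2} = \frac{67}{10} \approx 6.7$)
$- 715 \left(0 + \sqrt{-2 + y}\right)^{2} = - 715 \left(0 + \sqrt{-2 + \frac{67}{10}}\right)^{2} = - 715 \left(0 + \sqrt{\frac{47}{10}}\right)^{2} = - 715 \left(0 + \frac{\sqrt{470}}{10}\right)^{2} = - 715 \left(\frac{\sqrt{470}}{10}\right)^{2} = \left(-715\right) \frac{47}{10} = - \frac{6721}{2}$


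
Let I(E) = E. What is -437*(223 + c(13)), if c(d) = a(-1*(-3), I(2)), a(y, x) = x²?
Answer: -99199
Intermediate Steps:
c(d) = 4 (c(d) = 2² = 4)
-437*(223 + c(13)) = -437*(223 + 4) = -437*227 = -99199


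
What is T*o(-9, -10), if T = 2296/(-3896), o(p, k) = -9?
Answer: 2583/487 ≈ 5.3039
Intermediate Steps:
T = -287/487 (T = 2296*(-1/3896) = -287/487 ≈ -0.58932)
T*o(-9, -10) = -287/487*(-9) = 2583/487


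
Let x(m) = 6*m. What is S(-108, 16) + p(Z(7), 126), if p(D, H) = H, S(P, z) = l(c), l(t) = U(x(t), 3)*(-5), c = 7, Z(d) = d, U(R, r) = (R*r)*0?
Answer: 126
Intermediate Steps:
U(R, r) = 0
l(t) = 0 (l(t) = 0*(-5) = 0)
S(P, z) = 0
S(-108, 16) + p(Z(7), 126) = 0 + 126 = 126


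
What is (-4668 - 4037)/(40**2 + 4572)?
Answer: -8705/6172 ≈ -1.4104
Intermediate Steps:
(-4668 - 4037)/(40**2 + 4572) = -8705/(1600 + 4572) = -8705/6172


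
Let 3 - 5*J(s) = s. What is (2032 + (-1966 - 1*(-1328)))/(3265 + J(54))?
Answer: 3485/8137 ≈ 0.42829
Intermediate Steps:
J(s) = ⅗ - s/5
(2032 + (-1966 - 1*(-1328)))/(3265 + J(54)) = (2032 + (-1966 - 1*(-1328)))/(3265 + (⅗ - ⅕*54)) = (2032 + (-1966 + 1328))/(3265 + (⅗ - 54/5)) = (2032 - 638)/(3265 - 51/5) = 1394/(16274/5) = 1394*(5/16274) = 3485/8137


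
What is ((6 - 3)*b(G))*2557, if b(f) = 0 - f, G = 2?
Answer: -15342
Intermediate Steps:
b(f) = -f
((6 - 3)*b(G))*2557 = ((6 - 3)*(-1*2))*2557 = (3*(-2))*2557 = -6*2557 = -15342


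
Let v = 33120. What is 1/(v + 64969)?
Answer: 1/98089 ≈ 1.0195e-5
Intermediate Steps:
1/(v + 64969) = 1/(33120 + 64969) = 1/98089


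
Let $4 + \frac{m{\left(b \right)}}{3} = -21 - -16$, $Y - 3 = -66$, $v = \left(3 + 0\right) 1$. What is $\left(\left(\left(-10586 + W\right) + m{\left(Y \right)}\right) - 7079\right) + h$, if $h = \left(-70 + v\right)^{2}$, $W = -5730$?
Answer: $-18933$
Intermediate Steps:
$v = 3$ ($v = 3 \cdot 1 = 3$)
$Y = -63$ ($Y = 3 - 66 = -63$)
$m{\left(b \right)} = -27$ ($m{\left(b \right)} = -12 + 3 \left(-21 - -16\right) = -12 + 3 \left(-21 + 16\right) = -12 + 3 \left(-5\right) = -12 - 15 = -27$)
$h = 4489$ ($h = \left(-70 + 3\right)^{2} = \left(-67\right)^{2} = 4489$)
$\left(\left(\left(-10586 + W\right) + m{\left(Y \right)}\right) - 7079\right) + h = \left(\left(\left(-10586 - 5730\right) - 27\right) - 7079\right) + 4489 = \left(\left(-16316 - 27\right) - 7079\right) + 4489 = \left(-16343 - 7079\right) + 4489 = -23422 + 4489 = -18933$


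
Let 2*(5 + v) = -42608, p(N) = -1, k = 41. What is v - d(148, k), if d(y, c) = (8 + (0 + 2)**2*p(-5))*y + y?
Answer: -22049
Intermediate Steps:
d(y, c) = 5*y (d(y, c) = (8 + (0 + 2)**2*(-1))*y + y = (8 + 2**2*(-1))*y + y = (8 + 4*(-1))*y + y = (8 - 4)*y + y = 4*y + y = 5*y)
v = -21309 (v = -5 + (1/2)*(-42608) = -5 - 21304 = -21309)
v - d(148, k) = -21309 - 5*148 = -21309 - 1*740 = -21309 - 740 = -22049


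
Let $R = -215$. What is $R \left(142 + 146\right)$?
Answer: $-61920$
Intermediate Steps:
$R \left(142 + 146\right) = - 215 \left(142 + 146\right) = \left(-215\right) 288 = -61920$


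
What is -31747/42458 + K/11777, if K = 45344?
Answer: 1551331133/500027866 ≈ 3.1025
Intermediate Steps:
-31747/42458 + K/11777 = -31747/42458 + 45344/11777 = 1551331133/500027866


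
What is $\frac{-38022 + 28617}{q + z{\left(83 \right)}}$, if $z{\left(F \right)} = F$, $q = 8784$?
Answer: $- \frac{9405}{8867} \approx -1.0607$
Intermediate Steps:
$\frac{-38022 + 28617}{q + z{\left(83 \right)}} = \frac{-38022 + 28617}{8784 + 83} = - \frac{9405}{8867}$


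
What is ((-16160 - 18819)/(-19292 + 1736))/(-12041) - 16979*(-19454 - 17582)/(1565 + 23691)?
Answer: 11357689622525/456161244 ≈ 24898.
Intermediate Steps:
((-16160 - 18819)/(-19292 + 1736))/(-12041) - 16979*(-19454 - 17582)/(1565 + 23691) = -34979/(-17556)*(-1/12041) - 16979/(25256/(-37036)) = -34979*(-1/17556)*(-1/12041) - 16979/(25256*(-1/37036)) = (263/132)*(-1/12041) - 16979/(-6314/9259) = -263/1589412 - 16979*(-9259/6314) = -263/1589412 + 157208561/6314 = 11357689622525/456161244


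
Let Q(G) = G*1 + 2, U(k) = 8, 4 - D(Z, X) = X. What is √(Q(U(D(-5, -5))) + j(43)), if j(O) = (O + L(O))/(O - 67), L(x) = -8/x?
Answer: √2187582/516 ≈ 2.8664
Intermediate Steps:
D(Z, X) = 4 - X
j(O) = (O - 8/O)/(-67 + O) (j(O) = (O - 8/O)/(O - 67) = (O - 8/O)/(-67 + O))
Q(G) = 2 + G (Q(G) = G + 2 = 2 + G)
√(Q(U(D(-5, -5))) + j(43)) = √((2 + 8) + (-8 + 43²)/(43*(-67 + 43))) = √(10 + (1/43)*(-8 + 1849)/(-24)) = √(10 + (1/43)*(-1/24)*1841) = √(10 - 1841/1032) = √(8479/1032) = √2187582/516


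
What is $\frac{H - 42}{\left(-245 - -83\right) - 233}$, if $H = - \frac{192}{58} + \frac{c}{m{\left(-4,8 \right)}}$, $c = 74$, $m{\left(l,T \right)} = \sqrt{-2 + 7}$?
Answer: $\frac{1314}{11455} - \frac{74 \sqrt{5}}{1975} \approx 0.030928$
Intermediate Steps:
$m{\left(l,T \right)} = \sqrt{5}$
$H = - \frac{96}{29} + \frac{74 \sqrt{5}}{5}$ ($H = - \frac{192}{58} + \frac{74}{\sqrt{5}} = \left(-192\right) \frac{1}{58} + 74 \frac{\sqrt{5}}{5} = - \frac{96}{29} + \frac{74 \sqrt{5}}{5} \approx 29.783$)
$\frac{H - 42}{\left(-245 - -83\right) - 233} = \frac{\left(- \frac{96}{29} + \frac{74 \sqrt{5}}{5}\right) - 42}{\left(-245 - -83\right) - 233} = \frac{- \frac{1314}{29} + \frac{74 \sqrt{5}}{5}}{\left(-245 + 83\right) - 233} = \frac{- \frac{1314}{29} + \frac{74 \sqrt{5}}{5}}{-162 - 233} = \frac{- \frac{1314}{29} + \frac{74 \sqrt{5}}{5}}{-395} = \left(- \frac{1314}{29} + \frac{74 \sqrt{5}}{5}\right) \left(- \frac{1}{395}\right) = \frac{1314}{11455} - \frac{74 \sqrt{5}}{1975}$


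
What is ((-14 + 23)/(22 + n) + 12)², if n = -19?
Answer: 225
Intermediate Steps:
((-14 + 23)/(22 + n) + 12)² = ((-14 + 23)/(22 - 19) + 12)² = (9/3 + 12)² = (9*(⅓) + 12)² = (3 + 12)² = 15² = 225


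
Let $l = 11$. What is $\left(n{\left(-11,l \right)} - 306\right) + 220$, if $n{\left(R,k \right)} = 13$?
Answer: $-73$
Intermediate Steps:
$\left(n{\left(-11,l \right)} - 306\right) + 220 = \left(13 - 306\right) + 220 = -293 + 220 = -73$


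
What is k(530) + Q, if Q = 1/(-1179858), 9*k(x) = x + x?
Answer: 416883157/3539574 ≈ 117.78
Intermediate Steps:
k(x) = 2*x/9 (k(x) = (x + x)/9 = (2*x)/9 = 2*x/9)
Q = -1/1179858 ≈ -8.4756e-7
k(530) + Q = (2/9)*530 - 1/1179858 = 1060/9 - 1/1179858 = 416883157/3539574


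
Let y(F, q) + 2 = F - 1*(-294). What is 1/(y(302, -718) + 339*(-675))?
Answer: -1/228231 ≈ -4.3815e-6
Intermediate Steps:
y(F, q) = 292 + F (y(F, q) = -2 + (F - 1*(-294)) = -2 + (F + 294) = -2 + (294 + F) = 292 + F)
1/(y(302, -718) + 339*(-675)) = 1/((292 + 302) + 339*(-675)) = 1/(594 - 228825) = 1/(-228231) = -1/228231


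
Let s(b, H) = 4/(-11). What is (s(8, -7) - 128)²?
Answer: 1993744/121 ≈ 16477.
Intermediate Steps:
s(b, H) = -4/11 (s(b, H) = 4*(-1/11) = -4/11)
(s(8, -7) - 128)² = (-4/11 - 128)² = (-1412/11)² = 1993744/121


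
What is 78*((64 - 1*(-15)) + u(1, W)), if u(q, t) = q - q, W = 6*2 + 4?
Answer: 6162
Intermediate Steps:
W = 16 (W = 12 + 4 = 16)
u(q, t) = 0
78*((64 - 1*(-15)) + u(1, W)) = 78*((64 - 1*(-15)) + 0) = 78*((64 + 15) + 0) = 78*(79 + 0) = 78*79 = 6162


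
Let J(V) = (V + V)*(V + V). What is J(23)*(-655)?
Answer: -1385980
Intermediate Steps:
J(V) = 4*V² (J(V) = (2*V)*(2*V) = 4*V²)
J(23)*(-655) = (4*23²)*(-655) = (4*529)*(-655) = 2116*(-655) = -1385980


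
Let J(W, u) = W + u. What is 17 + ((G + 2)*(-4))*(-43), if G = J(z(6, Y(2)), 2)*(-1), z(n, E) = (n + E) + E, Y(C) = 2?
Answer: -1703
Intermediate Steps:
z(n, E) = n + 2*E (z(n, E) = (E + n) + E = n + 2*E)
G = -12 (G = ((6 + 2*2) + 2)*(-1) = ((6 + 4) + 2)*(-1) = (10 + 2)*(-1) = 12*(-1) = -12)
17 + ((G + 2)*(-4))*(-43) = 17 + ((-12 + 2)*(-4))*(-43) = 17 - 10*(-4)*(-43) = 17 + 40*(-43) = 17 - 1720 = -1703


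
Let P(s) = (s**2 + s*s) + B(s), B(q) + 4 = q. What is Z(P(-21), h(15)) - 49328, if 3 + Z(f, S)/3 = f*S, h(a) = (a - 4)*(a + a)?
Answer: 799093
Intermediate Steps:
B(q) = -4 + q
h(a) = 2*a*(-4 + a) (h(a) = (-4 + a)*(2*a) = 2*a*(-4 + a))
P(s) = -4 + s + 2*s**2 (P(s) = (s**2 + s*s) + (-4 + s) = (s**2 + s**2) + (-4 + s) = 2*s**2 + (-4 + s) = -4 + s + 2*s**2)
Z(f, S) = -9 + 3*S*f (Z(f, S) = -9 + 3*(f*S) = -9 + 3*(S*f) = -9 + 3*S*f)
Z(P(-21), h(15)) - 49328 = (-9 + 3*(2*15*(-4 + 15))*(-4 - 21 + 2*(-21)**2)) - 49328 = (-9 + 3*(2*15*11)*(-4 - 21 + 2*441)) - 49328 = (-9 + 3*330*(-4 - 21 + 882)) - 49328 = (-9 + 3*330*857) - 49328 = (-9 + 848430) - 49328 = 848421 - 49328 = 799093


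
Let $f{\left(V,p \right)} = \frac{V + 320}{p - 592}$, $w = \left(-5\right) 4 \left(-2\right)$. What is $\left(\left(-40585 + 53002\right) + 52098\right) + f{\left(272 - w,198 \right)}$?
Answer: $\frac{12709179}{197} \approx 64514.0$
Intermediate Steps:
$w = 40$ ($w = \left(-20\right) \left(-2\right) = 40$)
$f{\left(V,p \right)} = \frac{320 + V}{-592 + p}$
$\left(\left(-40585 + 53002\right) + 52098\right) + f{\left(272 - w,198 \right)} = \left(\left(-40585 + 53002\right) + 52098\right) + \frac{320 + \left(272 - 40\right)}{-592 + 198} = \left(12417 + 52098\right) + \frac{320 + \left(272 - 40\right)}{-394} = 64515 - \frac{320 + 232}{394} = 64515 - \frac{276}{197} = \frac{12709179}{197}$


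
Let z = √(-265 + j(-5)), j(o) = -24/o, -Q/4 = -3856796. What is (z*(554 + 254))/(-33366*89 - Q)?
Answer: -404*I*√6505/45991895 ≈ -0.00070847*I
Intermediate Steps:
Q = 15427184 (Q = -4*(-3856796) = 15427184)
z = I*√6505/5 (z = √(-265 - 24/(-5)) = √(-265 - 24*(-⅕)) = √(-265 + 24/5) = √(-1301/5) = I*√6505/5 ≈ 16.131*I)
(z*(554 + 254))/(-33366*89 - Q) = ((I*√6505/5)*(554 + 254))/(-33366*89 - 1*15427184) = ((I*√6505/5)*808)/(-2969574 - 15427184) = (808*I*√6505/5)/(-18396758) = (808*I*√6505/5)*(-1/18396758) = -404*I*√6505/45991895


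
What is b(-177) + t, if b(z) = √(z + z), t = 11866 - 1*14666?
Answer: -2800 + I*√354 ≈ -2800.0 + 18.815*I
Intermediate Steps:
t = -2800 (t = 11866 - 14666 = -2800)
b(z) = √2*√z (b(z) = √(2*z) = √2*√z)
b(-177) + t = √2*√(-177) - 2800 = √2*(I*√177) - 2800 = I*√354 - 2800 = -2800 + I*√354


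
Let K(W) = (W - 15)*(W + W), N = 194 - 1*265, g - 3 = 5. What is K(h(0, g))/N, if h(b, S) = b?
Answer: 0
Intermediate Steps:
g = 8 (g = 3 + 5 = 8)
N = -71 (N = 194 - 265 = -71)
K(W) = 2*W*(-15 + W) (K(W) = (-15 + W)*(2*W) = 2*W*(-15 + W))
K(h(0, g))/N = (2*0*(-15 + 0))/(-71) = (2*0*(-15))*(-1/71) = 0*(-1/71) = 0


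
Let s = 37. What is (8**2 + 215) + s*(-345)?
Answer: -12486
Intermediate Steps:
(8**2 + 215) + s*(-345) = (8**2 + 215) + 37*(-345) = (64 + 215) - 12765 = 279 - 12765 = -12486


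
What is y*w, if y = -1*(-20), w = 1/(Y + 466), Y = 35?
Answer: 20/501 ≈ 0.039920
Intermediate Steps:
w = 1/501 (w = 1/(35 + 466) = 1/501 ≈ 0.0019960)
y = 20
y*w = 20*(1/501) = 20/501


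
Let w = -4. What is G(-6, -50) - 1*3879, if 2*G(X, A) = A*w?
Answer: -3779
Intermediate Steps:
G(X, A) = -2*A (G(X, A) = (A*(-4))/2 = (-4*A)/2 = -2*A)
G(-6, -50) - 1*3879 = -2*(-50) - 1*3879 = 100 - 3879 = -3779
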